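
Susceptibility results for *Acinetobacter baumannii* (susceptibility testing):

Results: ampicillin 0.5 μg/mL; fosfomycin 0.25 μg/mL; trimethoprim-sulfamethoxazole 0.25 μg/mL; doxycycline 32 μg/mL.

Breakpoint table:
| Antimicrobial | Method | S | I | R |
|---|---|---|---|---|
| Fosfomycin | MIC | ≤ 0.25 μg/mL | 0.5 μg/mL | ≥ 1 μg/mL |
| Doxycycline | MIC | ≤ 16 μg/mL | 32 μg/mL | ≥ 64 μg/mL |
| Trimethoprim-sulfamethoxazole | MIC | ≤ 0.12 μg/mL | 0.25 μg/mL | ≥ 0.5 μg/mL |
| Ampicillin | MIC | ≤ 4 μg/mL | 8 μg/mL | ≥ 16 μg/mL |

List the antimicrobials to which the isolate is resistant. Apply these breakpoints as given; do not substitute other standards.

Ampicillin (0.5 μg/mL) ≤ 4 μg/mL — Susceptible
Fosfomycin 0.25 μg/mL: ≤ 0.25 μg/mL — S
Trimethoprim-sulfamethoxazole: 0.25 μg/mL is = 0.25 μg/mL — Intermediate
Doxycycline (32 μg/mL) = 32 μg/mL ⇒ Intermediate

none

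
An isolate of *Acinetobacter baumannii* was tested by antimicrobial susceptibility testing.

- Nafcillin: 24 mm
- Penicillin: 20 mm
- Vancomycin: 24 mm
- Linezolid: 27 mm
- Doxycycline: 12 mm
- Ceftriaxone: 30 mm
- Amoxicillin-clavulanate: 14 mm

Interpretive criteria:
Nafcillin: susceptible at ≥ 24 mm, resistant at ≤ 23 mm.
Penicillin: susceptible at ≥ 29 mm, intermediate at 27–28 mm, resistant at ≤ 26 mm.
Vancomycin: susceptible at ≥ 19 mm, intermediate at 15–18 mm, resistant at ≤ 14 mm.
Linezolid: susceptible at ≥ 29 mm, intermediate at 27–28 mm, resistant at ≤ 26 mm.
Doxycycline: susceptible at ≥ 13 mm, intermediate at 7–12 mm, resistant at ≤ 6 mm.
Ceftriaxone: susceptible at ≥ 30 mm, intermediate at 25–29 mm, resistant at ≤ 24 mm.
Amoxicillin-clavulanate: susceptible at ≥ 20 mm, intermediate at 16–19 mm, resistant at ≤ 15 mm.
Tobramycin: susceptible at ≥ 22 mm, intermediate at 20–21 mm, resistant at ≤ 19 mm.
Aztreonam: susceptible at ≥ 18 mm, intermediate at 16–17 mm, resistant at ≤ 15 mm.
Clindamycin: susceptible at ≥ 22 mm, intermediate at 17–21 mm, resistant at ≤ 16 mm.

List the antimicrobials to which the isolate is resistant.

penicillin, amoxicillin-clavulanate

Nafcillin: 24 mm is ≥ 24 mm → Susceptible
Penicillin (20 mm) ≤ 26 mm — R
Vancomycin 24 mm: ≥ 19 mm → susceptible
Linezolid (27 mm) in 27–28 mm — intermediate
Doxycycline (12 mm) in 7–12 mm — I
Ceftriaxone (30 mm) ≥ 30 mm — S
Amoxicillin-clavulanate: 14 mm is ≤ 15 mm — resistant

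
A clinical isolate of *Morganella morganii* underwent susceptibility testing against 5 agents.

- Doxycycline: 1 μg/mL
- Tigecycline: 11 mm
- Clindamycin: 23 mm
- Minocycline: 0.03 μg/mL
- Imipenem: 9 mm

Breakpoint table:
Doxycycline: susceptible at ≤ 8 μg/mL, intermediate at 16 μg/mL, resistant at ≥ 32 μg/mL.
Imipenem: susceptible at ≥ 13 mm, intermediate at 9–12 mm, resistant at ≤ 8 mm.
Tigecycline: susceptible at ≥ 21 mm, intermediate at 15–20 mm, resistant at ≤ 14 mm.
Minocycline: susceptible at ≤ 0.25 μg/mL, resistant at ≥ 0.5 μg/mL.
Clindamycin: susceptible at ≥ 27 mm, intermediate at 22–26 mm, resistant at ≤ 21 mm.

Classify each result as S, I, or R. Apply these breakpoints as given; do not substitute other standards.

Doxycycline 1 μg/mL: ≤ 8 μg/mL ⇒ susceptible
Tigecycline (11 mm) ≤ 14 mm ⇒ Resistant
Clindamycin 23 mm: in 22–26 mm ⇒ Intermediate
Minocycline 0.03 μg/mL: ≤ 0.25 μg/mL → Susceptible
Imipenem 9 mm: in 9–12 mm — I

S, R, I, S, I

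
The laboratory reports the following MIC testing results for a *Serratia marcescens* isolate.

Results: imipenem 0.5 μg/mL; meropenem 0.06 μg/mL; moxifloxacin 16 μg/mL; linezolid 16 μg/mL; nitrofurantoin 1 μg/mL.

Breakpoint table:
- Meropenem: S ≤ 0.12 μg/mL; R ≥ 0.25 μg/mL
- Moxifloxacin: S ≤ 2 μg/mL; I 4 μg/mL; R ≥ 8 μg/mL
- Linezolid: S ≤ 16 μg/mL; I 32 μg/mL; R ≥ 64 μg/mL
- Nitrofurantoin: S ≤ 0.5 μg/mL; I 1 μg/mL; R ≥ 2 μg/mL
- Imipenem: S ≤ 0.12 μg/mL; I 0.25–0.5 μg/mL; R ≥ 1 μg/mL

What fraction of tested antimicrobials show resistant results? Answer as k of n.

Imipenem: 0.5 μg/mL is in 0.25–0.5 μg/mL ⇒ intermediate
Meropenem: 0.06 μg/mL is ≤ 0.12 μg/mL ⇒ S
Moxifloxacin 16 μg/mL: ≥ 8 μg/mL ⇒ resistant
Linezolid: 16 μg/mL is ≤ 16 μg/mL ⇒ Susceptible
Nitrofurantoin 1 μg/mL: = 1 μg/mL — I
Resistant: 1/5

1 of 5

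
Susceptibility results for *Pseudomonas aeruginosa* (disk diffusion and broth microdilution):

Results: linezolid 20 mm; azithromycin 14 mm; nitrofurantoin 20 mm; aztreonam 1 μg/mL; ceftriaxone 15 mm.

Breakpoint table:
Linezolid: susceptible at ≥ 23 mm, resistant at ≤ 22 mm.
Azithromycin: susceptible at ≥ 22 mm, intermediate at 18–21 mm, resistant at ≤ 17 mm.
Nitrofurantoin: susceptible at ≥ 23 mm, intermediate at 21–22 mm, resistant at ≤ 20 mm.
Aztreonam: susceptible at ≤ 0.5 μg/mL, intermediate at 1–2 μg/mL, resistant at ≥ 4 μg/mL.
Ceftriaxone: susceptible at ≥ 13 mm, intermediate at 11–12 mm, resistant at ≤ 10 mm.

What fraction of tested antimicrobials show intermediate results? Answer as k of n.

1 of 5

Linezolid (20 mm) ≤ 22 mm ⇒ resistant
Azithromycin: 14 mm is ≤ 17 mm ⇒ R
Nitrofurantoin 20 mm: ≤ 20 mm → Resistant
Aztreonam (1 μg/mL) in 1–2 μg/mL — Intermediate
Ceftriaxone (15 mm) ≥ 13 mm — susceptible
Intermediate: 1/5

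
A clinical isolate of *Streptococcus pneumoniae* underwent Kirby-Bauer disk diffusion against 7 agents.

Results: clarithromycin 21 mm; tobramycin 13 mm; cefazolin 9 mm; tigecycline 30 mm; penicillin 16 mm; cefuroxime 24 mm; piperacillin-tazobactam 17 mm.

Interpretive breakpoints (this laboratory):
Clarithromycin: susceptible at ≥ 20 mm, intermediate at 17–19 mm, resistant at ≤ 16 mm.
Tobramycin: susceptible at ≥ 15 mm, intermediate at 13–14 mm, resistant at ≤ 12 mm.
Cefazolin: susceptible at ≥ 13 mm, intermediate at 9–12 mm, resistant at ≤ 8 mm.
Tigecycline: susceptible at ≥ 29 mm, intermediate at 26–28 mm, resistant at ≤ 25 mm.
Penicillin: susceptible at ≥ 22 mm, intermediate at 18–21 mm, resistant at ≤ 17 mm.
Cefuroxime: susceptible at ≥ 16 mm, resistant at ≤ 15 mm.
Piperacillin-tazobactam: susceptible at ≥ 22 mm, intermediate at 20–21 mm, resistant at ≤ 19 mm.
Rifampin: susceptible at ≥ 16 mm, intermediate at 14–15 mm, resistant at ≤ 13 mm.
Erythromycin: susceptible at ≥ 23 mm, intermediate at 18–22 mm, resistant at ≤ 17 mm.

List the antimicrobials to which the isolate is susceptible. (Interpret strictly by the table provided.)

clarithromycin, tigecycline, cefuroxime

Clarithromycin (21 mm) ≥ 20 mm → susceptible
Tobramycin 13 mm: in 13–14 mm ⇒ I
Cefazolin (9 mm) in 9–12 mm — Intermediate
Tigecycline (30 mm) ≥ 29 mm → Susceptible
Penicillin 16 mm: ≤ 17 mm → Resistant
Cefuroxime 24 mm: ≥ 16 mm — Susceptible
Piperacillin-tazobactam (17 mm) ≤ 19 mm ⇒ resistant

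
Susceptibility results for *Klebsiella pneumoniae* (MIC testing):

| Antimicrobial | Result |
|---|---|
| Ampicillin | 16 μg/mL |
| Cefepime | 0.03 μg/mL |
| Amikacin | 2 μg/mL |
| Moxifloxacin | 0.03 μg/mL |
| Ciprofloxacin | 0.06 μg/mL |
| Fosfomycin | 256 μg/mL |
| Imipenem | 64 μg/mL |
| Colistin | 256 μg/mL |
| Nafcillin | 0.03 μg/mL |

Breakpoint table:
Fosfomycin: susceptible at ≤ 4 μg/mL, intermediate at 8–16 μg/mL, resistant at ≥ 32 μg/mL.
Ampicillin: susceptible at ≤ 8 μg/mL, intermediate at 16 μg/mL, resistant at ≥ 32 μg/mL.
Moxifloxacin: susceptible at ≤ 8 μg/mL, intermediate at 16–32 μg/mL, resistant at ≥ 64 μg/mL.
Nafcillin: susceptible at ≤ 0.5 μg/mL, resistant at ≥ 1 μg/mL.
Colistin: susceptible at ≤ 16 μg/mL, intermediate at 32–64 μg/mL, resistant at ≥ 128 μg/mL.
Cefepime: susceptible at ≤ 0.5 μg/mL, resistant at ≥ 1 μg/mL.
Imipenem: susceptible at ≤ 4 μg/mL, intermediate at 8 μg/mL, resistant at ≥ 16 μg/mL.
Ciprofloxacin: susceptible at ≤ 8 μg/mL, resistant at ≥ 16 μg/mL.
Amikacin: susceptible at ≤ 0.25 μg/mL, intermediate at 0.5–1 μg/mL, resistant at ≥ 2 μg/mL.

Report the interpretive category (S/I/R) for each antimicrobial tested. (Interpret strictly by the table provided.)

Ampicillin (16 μg/mL) = 16 μg/mL ⇒ Intermediate
Cefepime: 0.03 μg/mL is ≤ 0.5 μg/mL — S
Amikacin (2 μg/mL) ≥ 2 μg/mL — R
Moxifloxacin (0.03 μg/mL) ≤ 8 μg/mL → susceptible
Ciprofloxacin 0.06 μg/mL: ≤ 8 μg/mL ⇒ Susceptible
Fosfomycin: 256 μg/mL is ≥ 32 μg/mL → resistant
Imipenem: 64 μg/mL is ≥ 16 μg/mL ⇒ resistant
Colistin: 256 μg/mL is ≥ 128 μg/mL — resistant
Nafcillin: 0.03 μg/mL is ≤ 0.5 μg/mL — Susceptible

I, S, R, S, S, R, R, R, S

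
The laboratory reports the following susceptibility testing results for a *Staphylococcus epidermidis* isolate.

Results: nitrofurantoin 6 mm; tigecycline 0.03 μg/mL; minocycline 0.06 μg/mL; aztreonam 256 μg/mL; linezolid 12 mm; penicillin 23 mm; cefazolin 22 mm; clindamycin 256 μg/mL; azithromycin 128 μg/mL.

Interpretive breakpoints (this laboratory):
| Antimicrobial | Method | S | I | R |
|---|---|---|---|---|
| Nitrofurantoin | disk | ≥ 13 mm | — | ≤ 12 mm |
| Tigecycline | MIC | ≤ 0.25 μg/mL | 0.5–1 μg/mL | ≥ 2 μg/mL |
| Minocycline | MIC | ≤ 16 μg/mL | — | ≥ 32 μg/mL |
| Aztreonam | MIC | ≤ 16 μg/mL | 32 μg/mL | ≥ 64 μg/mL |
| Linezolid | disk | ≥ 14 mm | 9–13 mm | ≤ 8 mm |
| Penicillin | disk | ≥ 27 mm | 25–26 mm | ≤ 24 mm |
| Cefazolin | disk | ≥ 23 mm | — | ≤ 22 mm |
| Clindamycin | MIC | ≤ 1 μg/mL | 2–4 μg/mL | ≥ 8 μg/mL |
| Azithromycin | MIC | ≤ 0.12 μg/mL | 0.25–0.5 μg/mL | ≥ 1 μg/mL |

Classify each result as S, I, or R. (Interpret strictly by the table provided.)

R, S, S, R, I, R, R, R, R

Nitrofurantoin: 6 mm is ≤ 12 mm → R
Tigecycline: 0.03 μg/mL is ≤ 0.25 μg/mL → S
Minocycline: 0.06 μg/mL is ≤ 16 μg/mL ⇒ susceptible
Aztreonam (256 μg/mL) ≥ 64 μg/mL → Resistant
Linezolid 12 mm: in 9–13 mm ⇒ intermediate
Penicillin: 23 mm is ≤ 24 mm ⇒ Resistant
Cefazolin 22 mm: ≤ 22 mm → R
Clindamycin: 256 μg/mL is ≥ 8 μg/mL ⇒ Resistant
Azithromycin (128 μg/mL) ≥ 1 μg/mL ⇒ Resistant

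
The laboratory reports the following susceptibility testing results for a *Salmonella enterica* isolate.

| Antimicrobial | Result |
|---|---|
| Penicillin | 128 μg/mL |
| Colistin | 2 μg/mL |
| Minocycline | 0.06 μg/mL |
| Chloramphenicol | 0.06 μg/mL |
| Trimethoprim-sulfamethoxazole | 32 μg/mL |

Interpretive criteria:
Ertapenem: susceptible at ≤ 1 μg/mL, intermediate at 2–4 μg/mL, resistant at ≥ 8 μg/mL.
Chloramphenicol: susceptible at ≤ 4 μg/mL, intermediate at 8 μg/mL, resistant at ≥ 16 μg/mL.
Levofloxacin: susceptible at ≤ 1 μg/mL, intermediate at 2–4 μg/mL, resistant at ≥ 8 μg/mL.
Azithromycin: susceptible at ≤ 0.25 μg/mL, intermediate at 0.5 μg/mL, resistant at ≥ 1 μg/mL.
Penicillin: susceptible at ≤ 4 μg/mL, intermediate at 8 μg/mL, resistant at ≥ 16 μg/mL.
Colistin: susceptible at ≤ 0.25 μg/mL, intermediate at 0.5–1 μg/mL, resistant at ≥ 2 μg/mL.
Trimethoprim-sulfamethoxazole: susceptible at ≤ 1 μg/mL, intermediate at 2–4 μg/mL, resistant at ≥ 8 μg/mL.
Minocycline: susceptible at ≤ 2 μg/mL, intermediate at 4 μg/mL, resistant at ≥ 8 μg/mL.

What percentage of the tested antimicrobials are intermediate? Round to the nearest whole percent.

Penicillin: 128 μg/mL is ≥ 16 μg/mL → Resistant
Colistin 2 μg/mL: ≥ 2 μg/mL — resistant
Minocycline: 0.06 μg/mL is ≤ 2 μg/mL → susceptible
Chloramphenicol 0.06 μg/mL: ≤ 4 μg/mL ⇒ susceptible
Trimethoprim-sulfamethoxazole 32 μg/mL: ≥ 8 μg/mL ⇒ Resistant
Intermediate: 0/5

0%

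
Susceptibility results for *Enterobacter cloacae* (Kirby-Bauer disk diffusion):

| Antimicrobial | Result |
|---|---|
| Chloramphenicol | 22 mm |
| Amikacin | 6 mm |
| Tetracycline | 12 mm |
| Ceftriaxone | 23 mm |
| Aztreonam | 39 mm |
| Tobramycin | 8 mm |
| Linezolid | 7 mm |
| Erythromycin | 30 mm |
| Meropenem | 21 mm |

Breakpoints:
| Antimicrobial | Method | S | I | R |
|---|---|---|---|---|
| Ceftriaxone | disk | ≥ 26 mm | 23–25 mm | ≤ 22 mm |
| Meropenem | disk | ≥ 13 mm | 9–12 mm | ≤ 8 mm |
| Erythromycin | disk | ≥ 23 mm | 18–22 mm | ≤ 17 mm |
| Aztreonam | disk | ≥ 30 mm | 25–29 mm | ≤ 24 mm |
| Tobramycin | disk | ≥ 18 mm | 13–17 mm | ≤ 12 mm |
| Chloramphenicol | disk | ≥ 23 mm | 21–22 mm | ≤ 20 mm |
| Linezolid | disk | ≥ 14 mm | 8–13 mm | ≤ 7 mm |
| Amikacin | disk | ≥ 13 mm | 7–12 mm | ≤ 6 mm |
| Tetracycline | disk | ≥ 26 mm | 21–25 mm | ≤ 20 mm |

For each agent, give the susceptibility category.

I, R, R, I, S, R, R, S, S

Chloramphenicol (22 mm) in 21–22 mm — intermediate
Amikacin 6 mm: ≤ 6 mm ⇒ Resistant
Tetracycline 12 mm: ≤ 20 mm — Resistant
Ceftriaxone 23 mm: in 23–25 mm → I
Aztreonam: 39 mm is ≥ 30 mm → susceptible
Tobramycin: 8 mm is ≤ 12 mm ⇒ Resistant
Linezolid 7 mm: ≤ 7 mm ⇒ Resistant
Erythromycin: 30 mm is ≥ 23 mm → Susceptible
Meropenem 21 mm: ≥ 13 mm ⇒ susceptible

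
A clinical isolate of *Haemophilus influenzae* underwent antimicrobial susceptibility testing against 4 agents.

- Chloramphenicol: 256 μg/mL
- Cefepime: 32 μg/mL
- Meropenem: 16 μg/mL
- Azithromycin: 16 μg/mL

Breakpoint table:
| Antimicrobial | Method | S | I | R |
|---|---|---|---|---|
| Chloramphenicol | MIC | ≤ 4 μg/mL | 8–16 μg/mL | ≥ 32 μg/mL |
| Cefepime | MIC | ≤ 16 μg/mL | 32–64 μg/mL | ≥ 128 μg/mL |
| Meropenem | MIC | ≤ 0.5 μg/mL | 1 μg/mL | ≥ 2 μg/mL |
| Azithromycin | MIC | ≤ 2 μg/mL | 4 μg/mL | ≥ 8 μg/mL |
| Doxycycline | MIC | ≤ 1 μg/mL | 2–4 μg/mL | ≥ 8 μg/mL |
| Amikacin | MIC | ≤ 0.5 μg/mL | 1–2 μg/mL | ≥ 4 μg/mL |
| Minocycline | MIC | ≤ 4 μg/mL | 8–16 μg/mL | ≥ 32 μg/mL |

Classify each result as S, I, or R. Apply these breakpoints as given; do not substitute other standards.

Chloramphenicol 256 μg/mL: ≥ 32 μg/mL → resistant
Cefepime (32 μg/mL) in 32–64 μg/mL ⇒ I
Meropenem: 16 μg/mL is ≥ 2 μg/mL → R
Azithromycin (16 μg/mL) ≥ 8 μg/mL — resistant

R, I, R, R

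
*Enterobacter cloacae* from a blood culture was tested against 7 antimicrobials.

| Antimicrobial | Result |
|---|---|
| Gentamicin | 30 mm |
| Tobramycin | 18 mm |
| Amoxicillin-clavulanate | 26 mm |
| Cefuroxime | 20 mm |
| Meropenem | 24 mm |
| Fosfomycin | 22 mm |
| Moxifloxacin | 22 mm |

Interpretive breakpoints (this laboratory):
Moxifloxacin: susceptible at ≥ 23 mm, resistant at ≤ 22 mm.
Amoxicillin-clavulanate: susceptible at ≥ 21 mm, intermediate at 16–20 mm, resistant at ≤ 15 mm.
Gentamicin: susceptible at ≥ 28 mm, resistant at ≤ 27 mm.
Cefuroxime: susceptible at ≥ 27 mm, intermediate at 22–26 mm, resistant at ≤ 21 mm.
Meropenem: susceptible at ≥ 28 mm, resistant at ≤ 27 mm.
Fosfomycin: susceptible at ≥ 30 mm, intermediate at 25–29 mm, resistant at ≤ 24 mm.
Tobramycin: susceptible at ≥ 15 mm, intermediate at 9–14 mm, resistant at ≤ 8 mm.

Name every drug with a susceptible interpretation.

Gentamicin (30 mm) ≥ 28 mm → Susceptible
Tobramycin 18 mm: ≥ 15 mm ⇒ Susceptible
Amoxicillin-clavulanate: 26 mm is ≥ 21 mm — S
Cefuroxime: 20 mm is ≤ 21 mm — Resistant
Meropenem (24 mm) ≤ 27 mm — Resistant
Fosfomycin (22 mm) ≤ 24 mm ⇒ Resistant
Moxifloxacin: 22 mm is ≤ 22 mm ⇒ Resistant

gentamicin, tobramycin, amoxicillin-clavulanate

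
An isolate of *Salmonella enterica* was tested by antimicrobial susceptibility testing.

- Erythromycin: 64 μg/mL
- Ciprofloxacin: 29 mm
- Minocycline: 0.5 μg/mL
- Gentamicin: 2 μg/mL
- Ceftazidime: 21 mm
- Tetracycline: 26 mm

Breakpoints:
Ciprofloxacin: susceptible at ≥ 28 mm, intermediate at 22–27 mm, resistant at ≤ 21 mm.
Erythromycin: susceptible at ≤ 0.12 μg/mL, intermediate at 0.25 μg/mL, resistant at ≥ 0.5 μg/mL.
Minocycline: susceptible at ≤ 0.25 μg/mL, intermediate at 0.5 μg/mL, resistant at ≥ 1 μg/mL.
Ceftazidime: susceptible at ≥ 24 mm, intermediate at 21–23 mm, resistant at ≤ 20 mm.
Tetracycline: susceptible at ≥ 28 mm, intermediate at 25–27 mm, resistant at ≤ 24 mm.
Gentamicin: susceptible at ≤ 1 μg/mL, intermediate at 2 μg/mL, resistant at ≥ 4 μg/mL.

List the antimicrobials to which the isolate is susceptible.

Erythromycin: 64 μg/mL is ≥ 0.5 μg/mL — Resistant
Ciprofloxacin: 29 mm is ≥ 28 mm → susceptible
Minocycline (0.5 μg/mL) = 0.5 μg/mL — Intermediate
Gentamicin 2 μg/mL: = 2 μg/mL → intermediate
Ceftazidime (21 mm) in 21–23 mm → intermediate
Tetracycline 26 mm: in 25–27 mm — intermediate

ciprofloxacin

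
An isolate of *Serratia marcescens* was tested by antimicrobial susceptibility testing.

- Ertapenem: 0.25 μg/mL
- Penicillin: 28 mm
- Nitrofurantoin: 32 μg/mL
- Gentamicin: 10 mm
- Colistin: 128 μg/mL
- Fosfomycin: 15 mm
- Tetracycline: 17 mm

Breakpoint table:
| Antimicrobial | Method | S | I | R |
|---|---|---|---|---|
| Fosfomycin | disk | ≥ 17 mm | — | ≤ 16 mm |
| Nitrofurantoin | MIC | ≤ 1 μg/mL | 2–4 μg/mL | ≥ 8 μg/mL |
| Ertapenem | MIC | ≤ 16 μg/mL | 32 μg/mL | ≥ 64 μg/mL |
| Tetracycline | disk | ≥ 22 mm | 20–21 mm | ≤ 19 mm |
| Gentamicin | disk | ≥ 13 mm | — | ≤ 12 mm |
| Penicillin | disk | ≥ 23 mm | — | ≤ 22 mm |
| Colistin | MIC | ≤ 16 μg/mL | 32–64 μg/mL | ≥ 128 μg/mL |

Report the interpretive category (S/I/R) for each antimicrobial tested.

S, S, R, R, R, R, R

Ertapenem (0.25 μg/mL) ≤ 16 μg/mL → S
Penicillin: 28 mm is ≥ 23 mm → S
Nitrofurantoin 32 μg/mL: ≥ 8 μg/mL — R
Gentamicin: 10 mm is ≤ 12 mm → resistant
Colistin (128 μg/mL) ≥ 128 μg/mL → Resistant
Fosfomycin (15 mm) ≤ 16 mm → Resistant
Tetracycline 17 mm: ≤ 19 mm ⇒ Resistant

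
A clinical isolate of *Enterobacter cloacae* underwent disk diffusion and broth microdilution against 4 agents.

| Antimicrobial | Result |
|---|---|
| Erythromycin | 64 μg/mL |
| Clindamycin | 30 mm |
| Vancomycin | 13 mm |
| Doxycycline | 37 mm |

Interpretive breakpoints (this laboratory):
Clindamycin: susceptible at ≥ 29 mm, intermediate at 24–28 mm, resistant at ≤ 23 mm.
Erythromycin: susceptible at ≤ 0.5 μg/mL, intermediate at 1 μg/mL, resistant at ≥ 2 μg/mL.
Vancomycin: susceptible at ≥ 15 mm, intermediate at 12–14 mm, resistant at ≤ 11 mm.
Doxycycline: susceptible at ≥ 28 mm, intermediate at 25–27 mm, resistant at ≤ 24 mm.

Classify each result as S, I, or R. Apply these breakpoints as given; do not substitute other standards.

R, S, I, S

Erythromycin: 64 μg/mL is ≥ 2 μg/mL → Resistant
Clindamycin: 30 mm is ≥ 29 mm — S
Vancomycin: 13 mm is in 12–14 mm ⇒ I
Doxycycline (37 mm) ≥ 28 mm ⇒ susceptible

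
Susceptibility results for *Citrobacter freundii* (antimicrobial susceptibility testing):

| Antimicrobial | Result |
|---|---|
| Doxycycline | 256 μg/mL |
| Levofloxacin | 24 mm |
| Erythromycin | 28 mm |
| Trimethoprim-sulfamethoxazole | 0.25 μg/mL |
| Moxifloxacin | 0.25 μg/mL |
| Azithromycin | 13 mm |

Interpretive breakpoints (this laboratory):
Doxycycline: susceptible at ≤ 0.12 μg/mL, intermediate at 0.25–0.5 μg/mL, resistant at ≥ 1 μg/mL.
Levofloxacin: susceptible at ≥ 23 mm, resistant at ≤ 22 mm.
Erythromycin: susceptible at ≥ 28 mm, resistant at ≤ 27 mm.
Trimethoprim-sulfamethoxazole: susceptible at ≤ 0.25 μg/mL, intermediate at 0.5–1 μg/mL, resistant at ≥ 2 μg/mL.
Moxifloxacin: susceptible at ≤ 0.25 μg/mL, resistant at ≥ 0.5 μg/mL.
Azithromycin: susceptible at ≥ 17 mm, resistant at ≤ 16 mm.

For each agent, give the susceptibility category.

Doxycycline: 256 μg/mL is ≥ 1 μg/mL → resistant
Levofloxacin (24 mm) ≥ 23 mm → susceptible
Erythromycin (28 mm) ≥ 28 mm ⇒ S
Trimethoprim-sulfamethoxazole (0.25 μg/mL) ≤ 0.25 μg/mL ⇒ susceptible
Moxifloxacin 0.25 μg/mL: ≤ 0.25 μg/mL — Susceptible
Azithromycin 13 mm: ≤ 16 mm → R

R, S, S, S, S, R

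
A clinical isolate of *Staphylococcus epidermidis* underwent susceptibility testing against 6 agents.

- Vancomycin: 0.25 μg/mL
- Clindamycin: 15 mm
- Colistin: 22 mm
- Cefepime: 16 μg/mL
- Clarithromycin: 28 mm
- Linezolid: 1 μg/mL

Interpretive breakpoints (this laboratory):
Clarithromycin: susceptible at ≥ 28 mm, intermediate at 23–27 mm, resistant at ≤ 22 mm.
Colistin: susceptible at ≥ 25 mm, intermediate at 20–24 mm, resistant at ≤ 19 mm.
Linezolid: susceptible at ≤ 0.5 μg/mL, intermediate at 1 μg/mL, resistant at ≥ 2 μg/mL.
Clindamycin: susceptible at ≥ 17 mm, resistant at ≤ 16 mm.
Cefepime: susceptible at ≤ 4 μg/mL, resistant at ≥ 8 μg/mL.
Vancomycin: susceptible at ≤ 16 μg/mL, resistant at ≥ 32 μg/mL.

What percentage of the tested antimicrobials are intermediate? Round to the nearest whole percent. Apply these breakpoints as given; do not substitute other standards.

Vancomycin 0.25 μg/mL: ≤ 16 μg/mL ⇒ S
Clindamycin 15 mm: ≤ 16 mm → R
Colistin 22 mm: in 20–24 mm ⇒ I
Cefepime: 16 μg/mL is ≥ 8 μg/mL → Resistant
Clarithromycin (28 mm) ≥ 28 mm — susceptible
Linezolid: 1 μg/mL is = 1 μg/mL → I
Intermediate: 2/6

33%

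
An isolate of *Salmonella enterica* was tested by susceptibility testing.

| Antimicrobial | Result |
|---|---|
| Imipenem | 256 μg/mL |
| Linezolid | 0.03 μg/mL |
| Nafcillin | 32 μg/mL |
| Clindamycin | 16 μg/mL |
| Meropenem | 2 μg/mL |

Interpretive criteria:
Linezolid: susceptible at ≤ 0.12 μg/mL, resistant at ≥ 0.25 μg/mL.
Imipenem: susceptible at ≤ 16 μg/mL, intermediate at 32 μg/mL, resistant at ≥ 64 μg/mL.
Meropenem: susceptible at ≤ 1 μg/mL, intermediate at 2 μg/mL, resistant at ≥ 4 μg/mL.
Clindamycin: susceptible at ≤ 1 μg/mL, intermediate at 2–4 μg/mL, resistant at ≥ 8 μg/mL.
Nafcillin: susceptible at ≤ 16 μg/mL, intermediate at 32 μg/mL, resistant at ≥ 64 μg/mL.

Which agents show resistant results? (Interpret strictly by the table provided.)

imipenem, clindamycin

Imipenem: 256 μg/mL is ≥ 64 μg/mL — resistant
Linezolid: 0.03 μg/mL is ≤ 0.12 μg/mL ⇒ Susceptible
Nafcillin (32 μg/mL) = 32 μg/mL ⇒ I
Clindamycin: 16 μg/mL is ≥ 8 μg/mL — resistant
Meropenem 2 μg/mL: = 2 μg/mL → I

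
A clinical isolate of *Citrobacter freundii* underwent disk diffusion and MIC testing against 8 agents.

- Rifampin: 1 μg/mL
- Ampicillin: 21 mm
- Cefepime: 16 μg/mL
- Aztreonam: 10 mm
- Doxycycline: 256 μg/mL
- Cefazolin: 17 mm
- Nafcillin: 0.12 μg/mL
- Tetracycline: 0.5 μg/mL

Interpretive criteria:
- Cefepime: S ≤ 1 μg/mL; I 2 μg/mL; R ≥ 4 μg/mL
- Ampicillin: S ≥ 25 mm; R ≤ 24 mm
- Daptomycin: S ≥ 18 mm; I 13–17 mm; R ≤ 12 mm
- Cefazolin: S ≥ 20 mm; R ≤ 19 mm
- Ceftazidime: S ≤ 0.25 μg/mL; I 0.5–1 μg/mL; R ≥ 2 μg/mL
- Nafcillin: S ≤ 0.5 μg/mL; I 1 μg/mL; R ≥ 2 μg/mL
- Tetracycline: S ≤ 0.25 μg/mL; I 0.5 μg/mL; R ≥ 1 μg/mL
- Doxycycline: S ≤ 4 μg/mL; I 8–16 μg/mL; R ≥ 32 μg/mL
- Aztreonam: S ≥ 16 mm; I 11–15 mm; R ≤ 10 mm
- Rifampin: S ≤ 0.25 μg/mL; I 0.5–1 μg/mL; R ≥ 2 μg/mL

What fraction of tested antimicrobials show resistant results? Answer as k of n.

Rifampin 1 μg/mL: in 0.5–1 μg/mL — intermediate
Ampicillin (21 mm) ≤ 24 mm → R
Cefepime (16 μg/mL) ≥ 4 μg/mL — resistant
Aztreonam: 10 mm is ≤ 10 mm — resistant
Doxycycline (256 μg/mL) ≥ 32 μg/mL → R
Cefazolin 17 mm: ≤ 19 mm → Resistant
Nafcillin 0.12 μg/mL: ≤ 0.5 μg/mL — Susceptible
Tetracycline (0.5 μg/mL) = 0.5 μg/mL → I
Resistant: 5/8

5 of 8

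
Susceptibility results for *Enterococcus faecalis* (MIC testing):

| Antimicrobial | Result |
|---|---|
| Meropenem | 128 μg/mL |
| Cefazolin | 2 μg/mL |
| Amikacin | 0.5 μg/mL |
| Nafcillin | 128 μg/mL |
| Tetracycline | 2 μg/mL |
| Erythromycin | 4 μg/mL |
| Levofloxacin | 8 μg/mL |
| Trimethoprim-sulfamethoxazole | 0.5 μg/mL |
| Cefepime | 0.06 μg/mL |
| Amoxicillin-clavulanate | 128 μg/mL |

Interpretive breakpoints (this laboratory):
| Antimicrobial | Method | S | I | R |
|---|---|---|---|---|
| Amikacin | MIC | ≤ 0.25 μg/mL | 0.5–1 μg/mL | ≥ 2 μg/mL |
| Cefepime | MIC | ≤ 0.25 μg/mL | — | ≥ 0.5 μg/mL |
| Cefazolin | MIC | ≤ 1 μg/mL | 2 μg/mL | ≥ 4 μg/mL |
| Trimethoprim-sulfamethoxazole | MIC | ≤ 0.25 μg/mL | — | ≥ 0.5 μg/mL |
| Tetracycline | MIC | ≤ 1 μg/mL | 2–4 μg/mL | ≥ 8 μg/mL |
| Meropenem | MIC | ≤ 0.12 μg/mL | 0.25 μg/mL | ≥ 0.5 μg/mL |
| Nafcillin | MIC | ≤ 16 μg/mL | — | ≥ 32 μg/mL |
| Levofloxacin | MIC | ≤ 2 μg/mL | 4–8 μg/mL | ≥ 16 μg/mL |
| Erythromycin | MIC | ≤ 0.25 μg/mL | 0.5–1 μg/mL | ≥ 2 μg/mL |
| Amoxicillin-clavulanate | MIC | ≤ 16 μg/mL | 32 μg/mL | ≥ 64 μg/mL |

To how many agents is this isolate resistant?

Meropenem (128 μg/mL) ≥ 0.5 μg/mL ⇒ resistant
Cefazolin (2 μg/mL) = 2 μg/mL → I
Amikacin (0.5 μg/mL) in 0.5–1 μg/mL → intermediate
Nafcillin (128 μg/mL) ≥ 32 μg/mL → resistant
Tetracycline 2 μg/mL: in 2–4 μg/mL → Intermediate
Erythromycin: 4 μg/mL is ≥ 2 μg/mL ⇒ resistant
Levofloxacin 8 μg/mL: in 4–8 μg/mL — Intermediate
Trimethoprim-sulfamethoxazole 0.5 μg/mL: ≥ 0.5 μg/mL — R
Cefepime (0.06 μg/mL) ≤ 0.25 μg/mL — Susceptible
Amoxicillin-clavulanate (128 μg/mL) ≥ 64 μg/mL ⇒ Resistant
Resistant: 5

5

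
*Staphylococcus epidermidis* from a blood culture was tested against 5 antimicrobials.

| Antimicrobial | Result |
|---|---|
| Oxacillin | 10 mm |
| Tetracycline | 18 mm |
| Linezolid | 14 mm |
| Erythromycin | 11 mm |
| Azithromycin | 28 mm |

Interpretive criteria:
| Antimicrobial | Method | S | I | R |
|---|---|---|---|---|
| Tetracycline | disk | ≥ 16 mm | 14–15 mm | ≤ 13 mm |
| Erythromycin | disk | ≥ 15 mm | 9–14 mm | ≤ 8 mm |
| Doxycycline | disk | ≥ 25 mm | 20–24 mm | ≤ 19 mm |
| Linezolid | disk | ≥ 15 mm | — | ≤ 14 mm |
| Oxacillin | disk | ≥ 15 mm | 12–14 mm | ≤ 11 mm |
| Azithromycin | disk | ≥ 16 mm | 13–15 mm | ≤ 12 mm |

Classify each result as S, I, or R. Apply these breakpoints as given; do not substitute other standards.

Oxacillin (10 mm) ≤ 11 mm — Resistant
Tetracycline 18 mm: ≥ 16 mm → susceptible
Linezolid (14 mm) ≤ 14 mm → Resistant
Erythromycin 11 mm: in 9–14 mm → I
Azithromycin (28 mm) ≥ 16 mm — Susceptible

R, S, R, I, S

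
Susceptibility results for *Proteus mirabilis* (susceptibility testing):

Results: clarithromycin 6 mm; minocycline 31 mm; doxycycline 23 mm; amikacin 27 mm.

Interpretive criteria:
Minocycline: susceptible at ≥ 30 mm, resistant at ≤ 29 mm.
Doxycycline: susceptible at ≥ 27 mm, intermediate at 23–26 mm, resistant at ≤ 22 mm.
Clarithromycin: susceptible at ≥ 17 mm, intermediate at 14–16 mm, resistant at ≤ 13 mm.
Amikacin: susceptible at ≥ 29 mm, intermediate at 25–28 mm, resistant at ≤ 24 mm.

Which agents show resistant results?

clarithromycin

Clarithromycin: 6 mm is ≤ 13 mm — resistant
Minocycline (31 mm) ≥ 30 mm → S
Doxycycline 23 mm: in 23–26 mm ⇒ intermediate
Amikacin: 27 mm is in 25–28 mm → intermediate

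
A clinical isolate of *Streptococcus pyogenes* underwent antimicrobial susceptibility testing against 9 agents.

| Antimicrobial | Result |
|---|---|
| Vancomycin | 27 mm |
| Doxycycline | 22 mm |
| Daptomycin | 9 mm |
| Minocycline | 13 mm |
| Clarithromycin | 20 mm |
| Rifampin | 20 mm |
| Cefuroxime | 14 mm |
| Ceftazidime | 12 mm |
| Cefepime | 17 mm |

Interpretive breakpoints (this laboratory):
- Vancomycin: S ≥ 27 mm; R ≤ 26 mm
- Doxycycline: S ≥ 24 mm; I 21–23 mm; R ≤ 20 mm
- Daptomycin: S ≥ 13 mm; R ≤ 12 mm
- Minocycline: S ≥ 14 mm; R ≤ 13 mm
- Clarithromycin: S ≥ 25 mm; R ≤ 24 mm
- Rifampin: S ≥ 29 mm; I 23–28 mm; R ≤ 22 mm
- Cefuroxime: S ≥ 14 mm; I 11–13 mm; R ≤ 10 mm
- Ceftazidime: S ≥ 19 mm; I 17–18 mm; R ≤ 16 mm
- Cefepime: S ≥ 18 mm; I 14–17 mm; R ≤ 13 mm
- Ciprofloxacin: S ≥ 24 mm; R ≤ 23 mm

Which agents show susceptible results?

Vancomycin: 27 mm is ≥ 27 mm ⇒ Susceptible
Doxycycline: 22 mm is in 21–23 mm ⇒ I
Daptomycin: 9 mm is ≤ 12 mm — Resistant
Minocycline 13 mm: ≤ 13 mm ⇒ resistant
Clarithromycin: 20 mm is ≤ 24 mm ⇒ Resistant
Rifampin 20 mm: ≤ 22 mm → resistant
Cefuroxime (14 mm) ≥ 14 mm ⇒ susceptible
Ceftazidime: 12 mm is ≤ 16 mm → Resistant
Cefepime 17 mm: in 14–17 mm — Intermediate

vancomycin, cefuroxime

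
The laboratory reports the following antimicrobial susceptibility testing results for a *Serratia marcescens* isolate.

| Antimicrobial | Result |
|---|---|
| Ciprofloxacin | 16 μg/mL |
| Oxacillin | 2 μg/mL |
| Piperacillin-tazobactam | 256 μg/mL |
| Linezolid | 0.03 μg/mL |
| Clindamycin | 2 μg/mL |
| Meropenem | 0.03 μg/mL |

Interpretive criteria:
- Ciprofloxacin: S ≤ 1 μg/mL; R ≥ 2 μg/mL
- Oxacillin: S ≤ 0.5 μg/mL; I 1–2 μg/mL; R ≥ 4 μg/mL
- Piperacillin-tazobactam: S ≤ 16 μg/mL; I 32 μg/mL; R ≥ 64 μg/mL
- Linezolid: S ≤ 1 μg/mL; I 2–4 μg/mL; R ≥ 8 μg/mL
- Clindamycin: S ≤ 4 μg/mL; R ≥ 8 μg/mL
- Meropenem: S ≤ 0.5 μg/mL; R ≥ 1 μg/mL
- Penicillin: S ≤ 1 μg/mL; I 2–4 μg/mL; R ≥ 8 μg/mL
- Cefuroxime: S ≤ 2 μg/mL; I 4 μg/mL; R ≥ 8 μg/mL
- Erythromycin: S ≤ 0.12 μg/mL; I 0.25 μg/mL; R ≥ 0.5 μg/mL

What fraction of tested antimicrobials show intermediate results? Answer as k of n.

1 of 6

Ciprofloxacin: 16 μg/mL is ≥ 2 μg/mL — Resistant
Oxacillin: 2 μg/mL is in 1–2 μg/mL → intermediate
Piperacillin-tazobactam (256 μg/mL) ≥ 64 μg/mL — Resistant
Linezolid 0.03 μg/mL: ≤ 1 μg/mL → susceptible
Clindamycin 2 μg/mL: ≤ 4 μg/mL ⇒ Susceptible
Meropenem 0.03 μg/mL: ≤ 0.5 μg/mL — Susceptible
Intermediate: 1/6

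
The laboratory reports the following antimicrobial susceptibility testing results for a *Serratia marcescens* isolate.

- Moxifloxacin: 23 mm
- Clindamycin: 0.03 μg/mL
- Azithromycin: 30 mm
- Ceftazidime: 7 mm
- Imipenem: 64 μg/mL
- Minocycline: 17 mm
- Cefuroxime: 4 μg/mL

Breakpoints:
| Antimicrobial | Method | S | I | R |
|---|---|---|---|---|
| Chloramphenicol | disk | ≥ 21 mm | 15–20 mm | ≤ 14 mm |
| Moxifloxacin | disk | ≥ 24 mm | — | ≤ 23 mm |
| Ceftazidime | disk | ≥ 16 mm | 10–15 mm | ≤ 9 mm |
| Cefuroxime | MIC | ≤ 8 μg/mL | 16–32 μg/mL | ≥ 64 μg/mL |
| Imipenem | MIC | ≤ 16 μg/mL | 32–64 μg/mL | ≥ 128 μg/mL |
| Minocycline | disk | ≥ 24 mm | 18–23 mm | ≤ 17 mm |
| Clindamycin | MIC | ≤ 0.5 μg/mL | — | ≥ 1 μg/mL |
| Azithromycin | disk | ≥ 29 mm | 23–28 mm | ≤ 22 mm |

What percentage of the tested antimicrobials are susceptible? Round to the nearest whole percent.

Moxifloxacin 23 mm: ≤ 23 mm → resistant
Clindamycin (0.03 μg/mL) ≤ 0.5 μg/mL — susceptible
Azithromycin: 30 mm is ≥ 29 mm → susceptible
Ceftazidime (7 mm) ≤ 9 mm — resistant
Imipenem: 64 μg/mL is in 32–64 μg/mL → intermediate
Minocycline 17 mm: ≤ 17 mm → resistant
Cefuroxime (4 μg/mL) ≤ 8 μg/mL → Susceptible
Susceptible: 3/7

43%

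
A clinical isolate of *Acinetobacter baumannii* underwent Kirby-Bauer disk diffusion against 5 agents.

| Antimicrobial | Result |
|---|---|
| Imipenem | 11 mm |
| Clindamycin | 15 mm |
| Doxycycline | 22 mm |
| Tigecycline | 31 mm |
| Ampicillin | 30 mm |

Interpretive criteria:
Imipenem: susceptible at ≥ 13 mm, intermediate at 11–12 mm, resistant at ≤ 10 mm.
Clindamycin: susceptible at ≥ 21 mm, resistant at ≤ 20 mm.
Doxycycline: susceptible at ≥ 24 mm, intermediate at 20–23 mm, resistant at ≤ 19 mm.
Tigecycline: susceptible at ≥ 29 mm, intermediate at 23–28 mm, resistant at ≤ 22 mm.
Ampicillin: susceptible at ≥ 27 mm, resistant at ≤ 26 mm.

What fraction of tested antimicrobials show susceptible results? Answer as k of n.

Imipenem 11 mm: in 11–12 mm — intermediate
Clindamycin: 15 mm is ≤ 20 mm — R
Doxycycline: 22 mm is in 20–23 mm → I
Tigecycline: 31 mm is ≥ 29 mm — S
Ampicillin 30 mm: ≥ 27 mm → Susceptible
Susceptible: 2/5

2 of 5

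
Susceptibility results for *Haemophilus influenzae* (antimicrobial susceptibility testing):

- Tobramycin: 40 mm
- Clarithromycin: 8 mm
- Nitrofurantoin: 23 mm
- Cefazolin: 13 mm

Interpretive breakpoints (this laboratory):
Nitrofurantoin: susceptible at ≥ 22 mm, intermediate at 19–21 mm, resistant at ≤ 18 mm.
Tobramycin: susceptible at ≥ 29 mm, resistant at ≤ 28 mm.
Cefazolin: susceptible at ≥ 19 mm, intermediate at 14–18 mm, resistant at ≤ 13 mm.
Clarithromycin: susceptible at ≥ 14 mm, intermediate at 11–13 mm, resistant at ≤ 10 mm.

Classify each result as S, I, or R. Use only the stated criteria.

S, R, S, R

Tobramycin: 40 mm is ≥ 29 mm ⇒ S
Clarithromycin (8 mm) ≤ 10 mm → R
Nitrofurantoin 23 mm: ≥ 22 mm — S
Cefazolin (13 mm) ≤ 13 mm — R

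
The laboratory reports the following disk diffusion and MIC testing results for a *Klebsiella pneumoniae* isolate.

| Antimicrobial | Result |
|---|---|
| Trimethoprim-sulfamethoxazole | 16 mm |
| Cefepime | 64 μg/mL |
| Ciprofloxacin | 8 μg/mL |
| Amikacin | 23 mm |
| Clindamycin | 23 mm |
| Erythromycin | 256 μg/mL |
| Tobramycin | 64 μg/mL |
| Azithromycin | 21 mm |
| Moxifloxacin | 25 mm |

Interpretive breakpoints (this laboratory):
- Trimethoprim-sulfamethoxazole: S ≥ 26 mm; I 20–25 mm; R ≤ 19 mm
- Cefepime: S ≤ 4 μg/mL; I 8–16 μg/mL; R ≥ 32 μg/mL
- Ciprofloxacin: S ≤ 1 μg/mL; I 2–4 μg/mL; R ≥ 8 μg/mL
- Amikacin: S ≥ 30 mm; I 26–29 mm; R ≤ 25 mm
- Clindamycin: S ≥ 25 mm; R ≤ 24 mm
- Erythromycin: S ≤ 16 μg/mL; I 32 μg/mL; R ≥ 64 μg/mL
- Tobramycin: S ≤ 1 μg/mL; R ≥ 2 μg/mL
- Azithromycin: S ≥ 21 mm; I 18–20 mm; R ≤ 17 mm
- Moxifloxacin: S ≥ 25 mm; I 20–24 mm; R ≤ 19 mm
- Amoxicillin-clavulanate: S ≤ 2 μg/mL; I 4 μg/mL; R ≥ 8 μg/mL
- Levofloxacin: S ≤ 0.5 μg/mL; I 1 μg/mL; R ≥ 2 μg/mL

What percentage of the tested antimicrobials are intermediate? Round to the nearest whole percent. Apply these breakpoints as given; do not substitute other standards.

0%

Trimethoprim-sulfamethoxazole 16 mm: ≤ 19 mm — resistant
Cefepime 64 μg/mL: ≥ 32 μg/mL ⇒ resistant
Ciprofloxacin 8 μg/mL: ≥ 8 μg/mL → Resistant
Amikacin (23 mm) ≤ 25 mm ⇒ Resistant
Clindamycin (23 mm) ≤ 24 mm → resistant
Erythromycin: 256 μg/mL is ≥ 64 μg/mL — resistant
Tobramycin: 64 μg/mL is ≥ 2 μg/mL → R
Azithromycin 21 mm: ≥ 21 mm → susceptible
Moxifloxacin 25 mm: ≥ 25 mm → Susceptible
Intermediate: 0/9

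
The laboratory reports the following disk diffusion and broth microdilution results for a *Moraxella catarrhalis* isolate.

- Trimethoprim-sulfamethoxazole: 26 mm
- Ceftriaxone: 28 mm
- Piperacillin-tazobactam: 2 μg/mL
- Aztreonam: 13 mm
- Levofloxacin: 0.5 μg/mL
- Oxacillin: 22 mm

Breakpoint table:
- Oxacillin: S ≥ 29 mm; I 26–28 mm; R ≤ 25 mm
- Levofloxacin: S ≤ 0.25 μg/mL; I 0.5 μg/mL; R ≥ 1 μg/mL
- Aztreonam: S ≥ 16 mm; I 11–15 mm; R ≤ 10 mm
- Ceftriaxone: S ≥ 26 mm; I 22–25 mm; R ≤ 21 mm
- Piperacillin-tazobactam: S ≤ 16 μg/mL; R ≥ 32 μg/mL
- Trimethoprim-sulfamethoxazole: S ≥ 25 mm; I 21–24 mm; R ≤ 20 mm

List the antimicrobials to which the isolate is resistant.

Trimethoprim-sulfamethoxazole 26 mm: ≥ 25 mm — susceptible
Ceftriaxone 28 mm: ≥ 26 mm — susceptible
Piperacillin-tazobactam 2 μg/mL: ≤ 16 μg/mL — Susceptible
Aztreonam: 13 mm is in 11–15 mm → I
Levofloxacin: 0.5 μg/mL is = 0.5 μg/mL — I
Oxacillin 22 mm: ≤ 25 mm → R

oxacillin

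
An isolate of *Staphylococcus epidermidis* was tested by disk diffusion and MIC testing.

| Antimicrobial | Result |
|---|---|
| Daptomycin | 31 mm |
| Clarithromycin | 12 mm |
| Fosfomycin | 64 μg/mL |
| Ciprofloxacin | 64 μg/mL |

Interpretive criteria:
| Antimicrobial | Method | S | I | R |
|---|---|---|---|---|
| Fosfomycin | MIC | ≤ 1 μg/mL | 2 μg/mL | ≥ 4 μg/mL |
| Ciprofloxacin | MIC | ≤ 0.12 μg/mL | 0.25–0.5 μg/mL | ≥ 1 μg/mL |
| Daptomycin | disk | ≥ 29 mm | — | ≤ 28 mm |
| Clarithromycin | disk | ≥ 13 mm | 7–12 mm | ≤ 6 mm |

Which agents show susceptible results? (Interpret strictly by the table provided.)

daptomycin

Daptomycin (31 mm) ≥ 29 mm ⇒ Susceptible
Clarithromycin (12 mm) in 7–12 mm — I
Fosfomycin (64 μg/mL) ≥ 4 μg/mL ⇒ Resistant
Ciprofloxacin: 64 μg/mL is ≥ 1 μg/mL — resistant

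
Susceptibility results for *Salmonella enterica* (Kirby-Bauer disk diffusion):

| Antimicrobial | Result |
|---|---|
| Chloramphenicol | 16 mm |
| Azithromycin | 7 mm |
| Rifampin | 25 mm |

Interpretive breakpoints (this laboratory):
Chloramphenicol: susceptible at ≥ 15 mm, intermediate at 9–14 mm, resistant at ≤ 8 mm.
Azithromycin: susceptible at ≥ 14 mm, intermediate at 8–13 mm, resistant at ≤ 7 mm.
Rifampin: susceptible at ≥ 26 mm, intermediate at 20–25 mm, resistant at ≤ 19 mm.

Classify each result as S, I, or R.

S, R, I

Chloramphenicol: 16 mm is ≥ 15 mm — S
Azithromycin: 7 mm is ≤ 7 mm ⇒ R
Rifampin: 25 mm is in 20–25 mm → intermediate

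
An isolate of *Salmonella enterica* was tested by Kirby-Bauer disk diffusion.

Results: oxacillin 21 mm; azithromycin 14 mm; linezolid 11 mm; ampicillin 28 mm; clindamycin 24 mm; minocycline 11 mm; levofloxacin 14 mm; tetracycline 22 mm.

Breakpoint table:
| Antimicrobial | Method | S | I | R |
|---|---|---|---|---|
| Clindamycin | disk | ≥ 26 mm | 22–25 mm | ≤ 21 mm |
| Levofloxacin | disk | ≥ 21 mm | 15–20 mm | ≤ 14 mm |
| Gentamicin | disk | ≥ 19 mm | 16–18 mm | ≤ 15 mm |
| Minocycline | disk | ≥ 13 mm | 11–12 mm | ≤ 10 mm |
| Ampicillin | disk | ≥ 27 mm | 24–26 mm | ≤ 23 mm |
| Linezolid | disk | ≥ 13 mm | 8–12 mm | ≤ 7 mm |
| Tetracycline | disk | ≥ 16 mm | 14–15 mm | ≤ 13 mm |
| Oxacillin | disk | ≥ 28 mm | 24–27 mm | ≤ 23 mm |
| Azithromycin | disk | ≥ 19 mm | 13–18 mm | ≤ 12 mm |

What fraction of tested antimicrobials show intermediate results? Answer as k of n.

Oxacillin 21 mm: ≤ 23 mm → Resistant
Azithromycin (14 mm) in 13–18 mm — Intermediate
Linezolid 11 mm: in 8–12 mm — I
Ampicillin 28 mm: ≥ 27 mm → susceptible
Clindamycin: 24 mm is in 22–25 mm — I
Minocycline: 11 mm is in 11–12 mm — intermediate
Levofloxacin: 14 mm is ≤ 14 mm — resistant
Tetracycline 22 mm: ≥ 16 mm — S
Intermediate: 4/8

4 of 8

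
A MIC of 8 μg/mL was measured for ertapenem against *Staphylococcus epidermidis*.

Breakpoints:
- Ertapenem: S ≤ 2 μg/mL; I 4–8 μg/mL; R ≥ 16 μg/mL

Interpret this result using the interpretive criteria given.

I

Ertapenem (8 μg/mL) in 4–8 μg/mL ⇒ I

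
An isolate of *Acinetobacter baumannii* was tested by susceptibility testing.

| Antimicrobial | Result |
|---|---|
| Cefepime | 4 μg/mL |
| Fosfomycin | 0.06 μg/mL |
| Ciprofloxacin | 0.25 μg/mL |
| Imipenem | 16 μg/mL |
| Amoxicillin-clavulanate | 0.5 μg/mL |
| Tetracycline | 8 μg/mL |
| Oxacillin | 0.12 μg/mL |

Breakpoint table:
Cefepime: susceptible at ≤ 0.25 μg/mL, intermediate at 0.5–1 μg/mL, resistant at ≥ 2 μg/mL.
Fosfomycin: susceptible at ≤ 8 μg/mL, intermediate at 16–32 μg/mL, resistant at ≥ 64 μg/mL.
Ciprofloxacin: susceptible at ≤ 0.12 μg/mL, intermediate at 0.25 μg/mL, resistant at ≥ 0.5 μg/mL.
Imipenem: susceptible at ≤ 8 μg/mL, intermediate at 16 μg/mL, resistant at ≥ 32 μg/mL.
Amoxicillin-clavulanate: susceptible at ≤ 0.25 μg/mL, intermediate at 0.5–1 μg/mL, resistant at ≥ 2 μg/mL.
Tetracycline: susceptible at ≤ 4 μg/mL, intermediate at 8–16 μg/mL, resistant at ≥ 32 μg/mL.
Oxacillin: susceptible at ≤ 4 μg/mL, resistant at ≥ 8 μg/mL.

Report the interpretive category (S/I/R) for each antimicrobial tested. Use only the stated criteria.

R, S, I, I, I, I, S

Cefepime 4 μg/mL: ≥ 2 μg/mL → R
Fosfomycin: 0.06 μg/mL is ≤ 8 μg/mL → S
Ciprofloxacin (0.25 μg/mL) = 0.25 μg/mL ⇒ Intermediate
Imipenem 16 μg/mL: = 16 μg/mL → Intermediate
Amoxicillin-clavulanate (0.5 μg/mL) in 0.5–1 μg/mL → intermediate
Tetracycline 8 μg/mL: in 8–16 μg/mL — Intermediate
Oxacillin: 0.12 μg/mL is ≤ 4 μg/mL → susceptible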